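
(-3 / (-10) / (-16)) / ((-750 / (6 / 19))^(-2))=-3384375 / 32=-105761.72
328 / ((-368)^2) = 41 / 16928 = 0.00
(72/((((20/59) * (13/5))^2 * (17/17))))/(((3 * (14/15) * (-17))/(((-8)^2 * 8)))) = -20050560/20111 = -996.99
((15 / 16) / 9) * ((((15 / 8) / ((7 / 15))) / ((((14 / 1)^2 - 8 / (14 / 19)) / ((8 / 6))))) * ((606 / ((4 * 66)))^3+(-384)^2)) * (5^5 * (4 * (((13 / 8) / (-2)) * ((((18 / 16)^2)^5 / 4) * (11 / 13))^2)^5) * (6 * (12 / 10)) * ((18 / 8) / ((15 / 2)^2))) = -22576850221154476299320251086126398169171440672789651651121009709517338929440023432457589250005399409251372552796875 / 1703119963253603243521033045358795533018358009046517206551801145884977510863043579685482797279835793075852017664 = -13256.17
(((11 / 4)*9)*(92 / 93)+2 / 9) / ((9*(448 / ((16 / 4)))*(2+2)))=6893 / 1124928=0.01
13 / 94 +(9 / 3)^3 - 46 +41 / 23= -36925 / 2162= -17.08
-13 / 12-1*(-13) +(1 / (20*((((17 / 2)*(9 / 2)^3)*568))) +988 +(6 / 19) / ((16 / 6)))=167187436039 / 167181570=1000.04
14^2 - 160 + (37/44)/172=272485/7568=36.00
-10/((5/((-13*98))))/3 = 2548/3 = 849.33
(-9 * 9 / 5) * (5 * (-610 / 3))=16470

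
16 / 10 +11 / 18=199 / 90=2.21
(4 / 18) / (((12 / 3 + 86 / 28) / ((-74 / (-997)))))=2072 / 888327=0.00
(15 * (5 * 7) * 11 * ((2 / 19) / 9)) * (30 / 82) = 19250 / 779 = 24.71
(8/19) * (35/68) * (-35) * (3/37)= -7350/11951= -0.62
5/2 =2.50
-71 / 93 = -0.76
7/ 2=3.50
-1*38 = -38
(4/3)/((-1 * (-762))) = 2/1143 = 0.00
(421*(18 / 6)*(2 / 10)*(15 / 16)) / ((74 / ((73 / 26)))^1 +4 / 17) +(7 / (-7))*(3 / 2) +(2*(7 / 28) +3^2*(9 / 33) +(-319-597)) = -159392617 / 176000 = -905.64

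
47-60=-13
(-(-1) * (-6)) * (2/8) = -3/2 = -1.50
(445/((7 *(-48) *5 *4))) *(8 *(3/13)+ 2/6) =-7565/52416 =-0.14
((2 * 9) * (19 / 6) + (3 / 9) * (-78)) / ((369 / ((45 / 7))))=155 / 287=0.54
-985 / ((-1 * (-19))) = -985 / 19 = -51.84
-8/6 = -1.33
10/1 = 10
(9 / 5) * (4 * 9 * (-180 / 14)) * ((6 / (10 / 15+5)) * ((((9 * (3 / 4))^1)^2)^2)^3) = -984770902183611232881 / 124780544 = -7892022831569.09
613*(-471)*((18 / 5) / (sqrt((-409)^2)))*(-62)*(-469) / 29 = -151118773092 / 59305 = -2548162.43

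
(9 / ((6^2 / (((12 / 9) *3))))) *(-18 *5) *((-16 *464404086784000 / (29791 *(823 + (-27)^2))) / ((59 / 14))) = 585149149347840000 / 170493893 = 3432082751.19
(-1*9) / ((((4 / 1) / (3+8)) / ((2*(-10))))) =495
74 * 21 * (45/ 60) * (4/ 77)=666/ 11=60.55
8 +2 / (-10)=39 / 5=7.80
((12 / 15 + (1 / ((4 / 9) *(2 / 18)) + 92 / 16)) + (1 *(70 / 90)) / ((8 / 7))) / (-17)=-9893 / 6120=-1.62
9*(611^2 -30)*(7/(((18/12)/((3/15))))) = 15678222/5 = 3135644.40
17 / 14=1.21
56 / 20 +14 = 84 / 5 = 16.80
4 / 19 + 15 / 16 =349 / 304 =1.15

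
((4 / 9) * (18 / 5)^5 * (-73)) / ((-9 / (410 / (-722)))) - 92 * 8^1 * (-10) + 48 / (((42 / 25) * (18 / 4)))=87113232592 / 14214375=6128.53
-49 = -49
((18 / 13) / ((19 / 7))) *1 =0.51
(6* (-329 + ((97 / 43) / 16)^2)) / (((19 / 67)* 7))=-31299874167 / 31477376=-994.36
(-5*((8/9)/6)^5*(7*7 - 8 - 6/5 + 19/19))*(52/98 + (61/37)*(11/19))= -3562164224/164758933143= -0.02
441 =441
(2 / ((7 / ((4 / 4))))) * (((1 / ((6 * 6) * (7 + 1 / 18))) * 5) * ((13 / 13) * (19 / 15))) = 19 / 2667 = 0.01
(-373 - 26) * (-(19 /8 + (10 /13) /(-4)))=90573 /104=870.89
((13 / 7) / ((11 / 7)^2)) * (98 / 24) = 4459 / 1452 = 3.07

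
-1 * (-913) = 913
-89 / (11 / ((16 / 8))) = -178 / 11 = -16.18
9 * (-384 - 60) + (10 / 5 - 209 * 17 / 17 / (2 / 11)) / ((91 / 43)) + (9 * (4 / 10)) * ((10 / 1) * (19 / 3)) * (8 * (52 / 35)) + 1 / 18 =-7486589 / 4095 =-1828.23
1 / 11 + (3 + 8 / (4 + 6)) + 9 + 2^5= 2469 / 55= 44.89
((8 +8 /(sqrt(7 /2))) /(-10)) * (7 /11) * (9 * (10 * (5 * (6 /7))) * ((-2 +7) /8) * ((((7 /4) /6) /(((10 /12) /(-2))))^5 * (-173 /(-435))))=3738357 * sqrt(14) /3190000 +26168499 /3190000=12.59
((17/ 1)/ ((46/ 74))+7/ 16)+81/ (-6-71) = 757517/ 28336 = 26.73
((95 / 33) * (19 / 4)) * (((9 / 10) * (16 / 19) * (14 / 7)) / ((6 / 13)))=494 / 11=44.91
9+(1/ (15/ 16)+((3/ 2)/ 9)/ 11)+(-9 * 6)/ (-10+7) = 3089/ 110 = 28.08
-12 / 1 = -12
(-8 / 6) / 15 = -4 / 45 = -0.09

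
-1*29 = -29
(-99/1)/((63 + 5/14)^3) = -271656/697864103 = -0.00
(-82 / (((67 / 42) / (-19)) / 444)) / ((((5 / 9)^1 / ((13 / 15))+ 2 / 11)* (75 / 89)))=369764963568 / 591275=625368.84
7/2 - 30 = -53/2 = -26.50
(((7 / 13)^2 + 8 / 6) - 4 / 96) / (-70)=-1283 / 56784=-0.02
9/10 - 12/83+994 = 825647/830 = 994.76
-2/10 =-1/5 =-0.20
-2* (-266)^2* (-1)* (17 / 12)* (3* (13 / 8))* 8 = 7818538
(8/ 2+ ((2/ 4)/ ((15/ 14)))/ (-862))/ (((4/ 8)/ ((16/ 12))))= 206852/ 19395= 10.67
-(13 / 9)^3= -2197 / 729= -3.01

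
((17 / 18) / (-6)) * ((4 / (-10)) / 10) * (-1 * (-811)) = 13787 / 2700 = 5.11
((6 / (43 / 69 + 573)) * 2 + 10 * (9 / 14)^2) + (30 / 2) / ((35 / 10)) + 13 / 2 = 7243388 / 484855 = 14.94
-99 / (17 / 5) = -29.12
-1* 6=-6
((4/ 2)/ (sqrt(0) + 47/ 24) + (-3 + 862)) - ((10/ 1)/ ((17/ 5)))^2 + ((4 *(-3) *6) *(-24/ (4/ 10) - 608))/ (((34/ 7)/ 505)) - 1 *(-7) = 67934393570/ 13583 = 5001427.78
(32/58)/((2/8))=64/29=2.21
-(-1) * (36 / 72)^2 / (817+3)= 1 / 3280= 0.00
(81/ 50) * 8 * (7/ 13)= 2268/ 325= 6.98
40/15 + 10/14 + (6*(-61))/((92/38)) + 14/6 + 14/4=-45711/322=-141.96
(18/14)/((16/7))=9/16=0.56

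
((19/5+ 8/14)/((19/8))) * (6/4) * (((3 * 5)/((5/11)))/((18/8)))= 26928/665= 40.49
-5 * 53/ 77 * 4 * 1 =-13.77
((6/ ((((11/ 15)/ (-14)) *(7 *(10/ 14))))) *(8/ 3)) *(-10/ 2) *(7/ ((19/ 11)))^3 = 139450080/ 6859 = 20330.96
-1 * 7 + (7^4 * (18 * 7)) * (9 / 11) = 2722657 / 11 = 247514.27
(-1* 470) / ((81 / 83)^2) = -3237830 / 6561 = -493.50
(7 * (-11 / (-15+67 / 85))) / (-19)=-6545 / 22952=-0.29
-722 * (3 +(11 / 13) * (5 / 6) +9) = -357751 / 39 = -9173.10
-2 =-2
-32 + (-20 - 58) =-110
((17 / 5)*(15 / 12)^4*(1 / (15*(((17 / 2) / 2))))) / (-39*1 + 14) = -1 / 192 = -0.01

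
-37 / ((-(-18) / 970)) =-1993.89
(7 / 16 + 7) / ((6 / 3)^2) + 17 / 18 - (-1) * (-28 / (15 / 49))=-255349 / 2880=-88.66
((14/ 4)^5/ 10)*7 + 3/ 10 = 23549/ 64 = 367.95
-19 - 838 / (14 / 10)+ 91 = -3686 / 7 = -526.57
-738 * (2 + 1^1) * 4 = -8856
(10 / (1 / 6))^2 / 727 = 3600 / 727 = 4.95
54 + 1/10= 541/10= 54.10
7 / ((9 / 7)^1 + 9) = 49 / 72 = 0.68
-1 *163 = -163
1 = 1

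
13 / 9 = 1.44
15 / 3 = 5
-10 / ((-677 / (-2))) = -0.03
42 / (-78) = -7 / 13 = -0.54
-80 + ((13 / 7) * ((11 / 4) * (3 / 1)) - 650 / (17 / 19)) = -376587 / 476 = -791.15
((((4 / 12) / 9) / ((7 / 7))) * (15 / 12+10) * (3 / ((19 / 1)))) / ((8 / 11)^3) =6655 / 38912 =0.17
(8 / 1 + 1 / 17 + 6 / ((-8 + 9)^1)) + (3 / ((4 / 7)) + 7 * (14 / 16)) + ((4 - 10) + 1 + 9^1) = 4003 / 136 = 29.43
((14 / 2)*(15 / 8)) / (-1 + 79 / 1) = 35 / 208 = 0.17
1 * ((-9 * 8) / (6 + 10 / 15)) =-54 / 5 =-10.80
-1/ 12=-0.08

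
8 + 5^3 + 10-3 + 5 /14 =1965 /14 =140.36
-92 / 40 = -23 / 10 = -2.30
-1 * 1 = -1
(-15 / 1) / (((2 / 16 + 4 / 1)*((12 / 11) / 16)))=-160 / 3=-53.33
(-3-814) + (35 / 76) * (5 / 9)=-558653 / 684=-816.74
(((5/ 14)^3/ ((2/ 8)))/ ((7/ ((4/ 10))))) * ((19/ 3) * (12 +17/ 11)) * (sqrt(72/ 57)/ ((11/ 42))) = 14900 * sqrt(114)/ 41503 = 3.83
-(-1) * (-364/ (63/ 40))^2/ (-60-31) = -586.95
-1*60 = -60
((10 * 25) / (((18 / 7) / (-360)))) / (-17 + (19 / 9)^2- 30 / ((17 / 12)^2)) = 102414375 / 80443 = 1273.13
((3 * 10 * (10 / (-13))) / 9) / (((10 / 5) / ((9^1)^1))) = -150 / 13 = -11.54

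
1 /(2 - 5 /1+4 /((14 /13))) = 7 /5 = 1.40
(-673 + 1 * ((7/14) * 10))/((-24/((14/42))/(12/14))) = 167/21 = 7.95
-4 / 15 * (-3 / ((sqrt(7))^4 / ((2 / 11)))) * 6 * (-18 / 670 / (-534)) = 72 / 80351425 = 0.00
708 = 708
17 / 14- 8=-95 / 14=-6.79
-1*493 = -493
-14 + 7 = -7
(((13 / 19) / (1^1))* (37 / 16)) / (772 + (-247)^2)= 481 / 18781424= 0.00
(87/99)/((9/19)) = 551/297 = 1.86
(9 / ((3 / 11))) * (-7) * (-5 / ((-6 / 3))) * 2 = -1155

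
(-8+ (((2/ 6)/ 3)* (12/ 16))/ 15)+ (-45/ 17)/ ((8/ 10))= -8647/ 765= -11.30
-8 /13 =-0.62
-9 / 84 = -3 / 28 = -0.11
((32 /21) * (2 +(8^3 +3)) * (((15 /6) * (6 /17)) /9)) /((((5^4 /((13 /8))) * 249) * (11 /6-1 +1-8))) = -53768 /411130125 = -0.00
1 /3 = 0.33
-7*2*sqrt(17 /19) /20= -0.66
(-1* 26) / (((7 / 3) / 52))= -4056 / 7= -579.43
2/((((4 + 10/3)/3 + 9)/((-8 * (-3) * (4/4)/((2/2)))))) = 432/103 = 4.19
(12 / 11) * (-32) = -384 / 11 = -34.91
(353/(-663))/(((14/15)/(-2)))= 1765/1547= 1.14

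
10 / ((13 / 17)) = 170 / 13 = 13.08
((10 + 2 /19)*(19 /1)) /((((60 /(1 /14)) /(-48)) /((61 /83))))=-23424 /2905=-8.06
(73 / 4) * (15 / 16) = 1095 / 64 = 17.11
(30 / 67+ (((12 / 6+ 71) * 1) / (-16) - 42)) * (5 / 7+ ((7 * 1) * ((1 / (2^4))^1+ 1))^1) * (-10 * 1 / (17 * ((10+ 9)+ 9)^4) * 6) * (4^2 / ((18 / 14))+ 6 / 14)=183018998525 / 6586476675072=0.03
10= 10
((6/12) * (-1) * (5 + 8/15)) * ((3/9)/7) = -83/630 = -0.13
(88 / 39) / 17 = 88 / 663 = 0.13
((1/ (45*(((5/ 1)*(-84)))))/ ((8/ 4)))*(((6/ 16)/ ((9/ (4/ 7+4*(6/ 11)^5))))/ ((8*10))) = -0.00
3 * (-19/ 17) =-57/ 17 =-3.35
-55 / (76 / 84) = -1155 / 19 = -60.79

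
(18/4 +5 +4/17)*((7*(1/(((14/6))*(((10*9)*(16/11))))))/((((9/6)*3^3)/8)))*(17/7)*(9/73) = 3641/275940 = 0.01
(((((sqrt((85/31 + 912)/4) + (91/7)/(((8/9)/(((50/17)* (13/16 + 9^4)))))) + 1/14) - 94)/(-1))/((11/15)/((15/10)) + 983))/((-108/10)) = 26.57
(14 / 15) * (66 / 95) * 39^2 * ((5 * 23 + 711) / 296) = 48369321 / 17575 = 2752.17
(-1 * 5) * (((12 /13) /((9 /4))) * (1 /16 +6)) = -485 /39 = -12.44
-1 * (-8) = 8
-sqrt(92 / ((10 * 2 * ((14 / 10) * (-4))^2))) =-sqrt(115) / 28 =-0.38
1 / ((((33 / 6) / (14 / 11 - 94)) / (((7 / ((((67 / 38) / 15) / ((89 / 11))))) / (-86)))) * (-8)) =-45276525 / 3834611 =-11.81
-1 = -1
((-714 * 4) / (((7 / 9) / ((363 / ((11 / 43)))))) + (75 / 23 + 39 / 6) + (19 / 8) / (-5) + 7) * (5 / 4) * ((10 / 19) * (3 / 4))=-71905613655 / 27968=-2570995.91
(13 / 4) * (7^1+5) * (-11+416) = 15795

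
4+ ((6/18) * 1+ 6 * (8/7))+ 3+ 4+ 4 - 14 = 172/21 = 8.19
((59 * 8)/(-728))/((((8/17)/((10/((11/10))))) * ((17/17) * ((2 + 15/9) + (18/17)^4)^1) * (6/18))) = -7.63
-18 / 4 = -9 / 2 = -4.50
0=0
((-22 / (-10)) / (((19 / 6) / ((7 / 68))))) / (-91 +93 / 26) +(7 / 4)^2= 179825807 / 58734320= 3.06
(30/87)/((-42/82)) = -410/609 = -0.67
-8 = -8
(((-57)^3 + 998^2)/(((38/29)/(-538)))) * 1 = -332901926.89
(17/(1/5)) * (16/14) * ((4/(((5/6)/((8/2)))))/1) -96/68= 221784/119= 1863.73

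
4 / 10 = 2 / 5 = 0.40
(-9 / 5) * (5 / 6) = -3 / 2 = -1.50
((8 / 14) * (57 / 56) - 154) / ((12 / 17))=-255595 / 1176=-217.34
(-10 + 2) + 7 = -1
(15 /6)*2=5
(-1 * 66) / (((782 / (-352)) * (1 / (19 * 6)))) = 1324224 / 391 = 3386.76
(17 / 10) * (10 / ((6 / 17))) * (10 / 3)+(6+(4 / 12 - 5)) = 1457 / 9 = 161.89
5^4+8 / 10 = 3129 / 5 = 625.80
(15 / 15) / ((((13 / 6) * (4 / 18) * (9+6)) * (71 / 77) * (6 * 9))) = 0.00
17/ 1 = 17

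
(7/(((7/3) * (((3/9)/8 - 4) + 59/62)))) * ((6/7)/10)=-6696/78295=-0.09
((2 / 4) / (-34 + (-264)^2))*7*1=7 / 139324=0.00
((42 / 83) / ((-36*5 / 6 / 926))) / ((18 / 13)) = -42133 / 3735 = -11.28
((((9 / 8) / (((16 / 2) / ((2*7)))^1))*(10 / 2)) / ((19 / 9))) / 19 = 2835 / 11552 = 0.25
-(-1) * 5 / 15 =1 / 3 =0.33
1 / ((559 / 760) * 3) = 760 / 1677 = 0.45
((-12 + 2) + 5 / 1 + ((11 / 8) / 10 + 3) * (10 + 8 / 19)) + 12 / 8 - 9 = 15349 / 760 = 20.20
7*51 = 357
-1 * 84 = -84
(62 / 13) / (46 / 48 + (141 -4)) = 1488 / 43043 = 0.03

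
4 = 4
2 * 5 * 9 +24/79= 90.30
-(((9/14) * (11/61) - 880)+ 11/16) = 6006671/6832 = 879.20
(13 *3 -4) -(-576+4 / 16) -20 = 590.75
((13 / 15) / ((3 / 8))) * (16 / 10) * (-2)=-1664 / 225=-7.40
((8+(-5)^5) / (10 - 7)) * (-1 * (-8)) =-8312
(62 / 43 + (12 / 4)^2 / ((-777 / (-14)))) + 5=6.60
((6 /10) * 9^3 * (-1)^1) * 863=-1887381 /5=-377476.20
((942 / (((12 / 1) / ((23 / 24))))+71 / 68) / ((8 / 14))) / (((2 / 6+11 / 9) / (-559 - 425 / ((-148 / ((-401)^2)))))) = 12744871663881 / 322048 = 39574447.49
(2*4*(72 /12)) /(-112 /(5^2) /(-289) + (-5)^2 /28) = 9710400 /183761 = 52.84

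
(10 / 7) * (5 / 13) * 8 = 400 / 91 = 4.40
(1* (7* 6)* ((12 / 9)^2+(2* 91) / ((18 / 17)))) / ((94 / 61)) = 222467 / 47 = 4733.34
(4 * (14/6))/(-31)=-28/93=-0.30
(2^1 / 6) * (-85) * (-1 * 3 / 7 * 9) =765 / 7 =109.29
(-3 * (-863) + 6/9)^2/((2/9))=60357361/2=30178680.50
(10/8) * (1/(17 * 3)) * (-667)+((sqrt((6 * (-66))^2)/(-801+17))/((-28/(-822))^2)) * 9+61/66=-28255911605/7183792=-3933.29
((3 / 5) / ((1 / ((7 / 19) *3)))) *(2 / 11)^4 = 1008 / 1390895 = 0.00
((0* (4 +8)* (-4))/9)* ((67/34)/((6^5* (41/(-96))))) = 0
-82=-82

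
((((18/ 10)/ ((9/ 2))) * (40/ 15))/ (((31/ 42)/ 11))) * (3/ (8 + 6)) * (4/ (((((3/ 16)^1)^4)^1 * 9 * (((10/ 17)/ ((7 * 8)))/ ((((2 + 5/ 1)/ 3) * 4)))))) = 614918520832/ 564975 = 1088399.52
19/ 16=1.19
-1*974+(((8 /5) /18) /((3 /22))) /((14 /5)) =-184042 /189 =-973.77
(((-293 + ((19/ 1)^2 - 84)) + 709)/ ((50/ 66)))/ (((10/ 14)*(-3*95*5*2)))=-53361/ 118750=-0.45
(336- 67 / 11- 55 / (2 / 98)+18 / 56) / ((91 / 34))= -12381933 / 14014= -883.54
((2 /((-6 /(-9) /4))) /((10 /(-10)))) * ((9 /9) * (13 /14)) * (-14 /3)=52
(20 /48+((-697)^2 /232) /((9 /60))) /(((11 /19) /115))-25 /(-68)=45114790750 /16269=2773052.48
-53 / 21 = -2.52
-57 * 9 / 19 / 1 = -27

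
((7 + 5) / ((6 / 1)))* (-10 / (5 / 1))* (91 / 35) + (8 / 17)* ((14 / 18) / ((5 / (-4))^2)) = -38884 / 3825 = -10.17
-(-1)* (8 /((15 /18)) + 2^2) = 68 /5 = 13.60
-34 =-34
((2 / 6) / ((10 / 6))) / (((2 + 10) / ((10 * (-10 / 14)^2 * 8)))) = 100 / 147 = 0.68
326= 326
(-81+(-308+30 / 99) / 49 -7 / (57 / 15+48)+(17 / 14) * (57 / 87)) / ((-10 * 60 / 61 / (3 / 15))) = 1.76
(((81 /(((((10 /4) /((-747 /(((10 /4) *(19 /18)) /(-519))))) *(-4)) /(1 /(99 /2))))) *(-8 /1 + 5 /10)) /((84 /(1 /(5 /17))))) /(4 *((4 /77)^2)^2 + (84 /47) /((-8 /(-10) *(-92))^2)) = 193908829013845168608 /9540264844175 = 20325308.80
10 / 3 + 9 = 37 / 3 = 12.33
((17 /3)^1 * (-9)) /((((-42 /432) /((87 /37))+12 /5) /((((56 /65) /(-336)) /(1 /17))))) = 905148 /960349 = 0.94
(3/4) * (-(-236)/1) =177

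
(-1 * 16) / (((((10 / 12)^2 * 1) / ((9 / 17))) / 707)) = -3665088 / 425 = -8623.74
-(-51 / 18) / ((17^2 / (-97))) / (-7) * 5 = 485 / 714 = 0.68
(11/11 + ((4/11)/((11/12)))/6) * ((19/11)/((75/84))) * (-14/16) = -120099/66550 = -1.80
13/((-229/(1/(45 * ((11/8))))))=-104/113355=-0.00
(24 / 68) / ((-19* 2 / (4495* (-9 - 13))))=296670 / 323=918.48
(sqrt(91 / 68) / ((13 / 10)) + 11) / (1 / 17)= 202.13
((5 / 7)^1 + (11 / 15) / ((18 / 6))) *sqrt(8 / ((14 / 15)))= 604 *sqrt(105) / 2205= 2.81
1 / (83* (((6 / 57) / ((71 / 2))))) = 1349 / 332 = 4.06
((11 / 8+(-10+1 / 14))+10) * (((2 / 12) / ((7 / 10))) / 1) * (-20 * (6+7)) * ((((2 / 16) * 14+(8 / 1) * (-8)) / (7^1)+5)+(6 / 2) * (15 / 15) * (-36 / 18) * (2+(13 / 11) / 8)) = 5668650 / 3773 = 1502.43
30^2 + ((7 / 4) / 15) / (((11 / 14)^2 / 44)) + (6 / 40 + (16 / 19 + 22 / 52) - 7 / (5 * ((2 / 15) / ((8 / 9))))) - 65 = 45395473 / 54340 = 835.40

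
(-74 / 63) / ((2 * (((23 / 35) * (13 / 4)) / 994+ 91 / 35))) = -0.23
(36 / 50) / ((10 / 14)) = 126 / 125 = 1.01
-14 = -14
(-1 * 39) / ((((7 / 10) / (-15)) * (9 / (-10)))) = -928.57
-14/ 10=-7/ 5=-1.40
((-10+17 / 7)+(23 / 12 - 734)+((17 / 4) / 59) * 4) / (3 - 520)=3664301 / 2562252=1.43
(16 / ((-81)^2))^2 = 0.00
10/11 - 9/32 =221/352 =0.63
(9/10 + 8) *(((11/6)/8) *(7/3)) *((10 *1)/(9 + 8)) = 6853/2448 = 2.80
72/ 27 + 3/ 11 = 97/ 33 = 2.94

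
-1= -1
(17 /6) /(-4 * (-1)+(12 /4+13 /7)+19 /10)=595 /2259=0.26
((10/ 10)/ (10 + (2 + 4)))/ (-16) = -1/ 256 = -0.00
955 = 955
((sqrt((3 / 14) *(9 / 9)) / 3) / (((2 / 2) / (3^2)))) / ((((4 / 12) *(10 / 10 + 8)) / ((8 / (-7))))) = -4 *sqrt(42) / 49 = -0.53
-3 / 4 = -0.75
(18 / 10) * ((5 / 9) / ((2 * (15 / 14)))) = 7 / 15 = 0.47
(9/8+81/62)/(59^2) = 603/863288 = 0.00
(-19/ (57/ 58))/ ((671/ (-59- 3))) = 3596/ 2013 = 1.79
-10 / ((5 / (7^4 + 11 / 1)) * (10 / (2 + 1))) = -7236 / 5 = -1447.20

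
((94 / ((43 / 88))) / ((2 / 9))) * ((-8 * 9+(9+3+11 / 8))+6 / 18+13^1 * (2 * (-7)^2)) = 1052407.60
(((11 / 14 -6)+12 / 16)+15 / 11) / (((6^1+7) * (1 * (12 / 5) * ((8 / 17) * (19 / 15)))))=-405875 / 2434432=-0.17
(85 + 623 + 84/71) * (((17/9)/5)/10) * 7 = 998648/5325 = 187.54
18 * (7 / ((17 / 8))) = 1008 / 17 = 59.29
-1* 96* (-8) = 768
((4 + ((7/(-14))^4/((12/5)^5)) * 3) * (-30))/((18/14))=-185903935/1990656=-93.39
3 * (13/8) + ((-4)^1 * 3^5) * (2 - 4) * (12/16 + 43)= 680439/8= 85054.88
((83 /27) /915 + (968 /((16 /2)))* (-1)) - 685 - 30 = -20653297 /24705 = -836.00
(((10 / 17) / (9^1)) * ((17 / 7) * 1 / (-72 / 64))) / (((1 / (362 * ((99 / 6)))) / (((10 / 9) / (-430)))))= 159280 / 73143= 2.18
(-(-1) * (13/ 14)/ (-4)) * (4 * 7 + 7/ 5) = -273/ 40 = -6.82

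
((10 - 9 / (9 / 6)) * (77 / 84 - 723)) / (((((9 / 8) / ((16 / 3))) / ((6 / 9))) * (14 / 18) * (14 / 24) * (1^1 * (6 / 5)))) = -22182400 / 1323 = -16766.74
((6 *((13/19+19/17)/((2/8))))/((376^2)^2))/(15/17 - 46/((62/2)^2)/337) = 282727161/115281502679180032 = 0.00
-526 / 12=-263 / 6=-43.83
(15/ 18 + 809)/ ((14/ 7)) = 4859/ 12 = 404.92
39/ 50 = 0.78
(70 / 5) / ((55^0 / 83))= 1162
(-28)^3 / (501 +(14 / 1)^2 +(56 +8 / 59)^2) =-76414912 / 13395601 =-5.70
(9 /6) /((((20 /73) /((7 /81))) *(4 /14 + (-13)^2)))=3577 /1279800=0.00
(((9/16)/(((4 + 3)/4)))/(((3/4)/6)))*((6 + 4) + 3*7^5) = 907758/7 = 129679.71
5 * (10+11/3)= 205/3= 68.33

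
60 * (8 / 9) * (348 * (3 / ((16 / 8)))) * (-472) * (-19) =249669120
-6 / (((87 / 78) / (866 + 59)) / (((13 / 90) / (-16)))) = 31265 / 696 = 44.92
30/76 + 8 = 319/38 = 8.39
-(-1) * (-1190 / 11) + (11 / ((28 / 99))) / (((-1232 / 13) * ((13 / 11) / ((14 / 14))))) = -108.53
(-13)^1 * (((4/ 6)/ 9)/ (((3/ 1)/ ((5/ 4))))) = -65/ 162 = -0.40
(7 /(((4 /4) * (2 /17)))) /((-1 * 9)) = -119 /18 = -6.61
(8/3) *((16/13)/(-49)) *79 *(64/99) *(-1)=647168/189189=3.42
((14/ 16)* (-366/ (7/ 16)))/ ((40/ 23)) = -4209/ 10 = -420.90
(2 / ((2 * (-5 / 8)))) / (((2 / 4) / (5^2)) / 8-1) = 640 / 399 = 1.60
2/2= 1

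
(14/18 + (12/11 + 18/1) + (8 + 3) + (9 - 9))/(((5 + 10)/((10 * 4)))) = 24448/297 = 82.32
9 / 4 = 2.25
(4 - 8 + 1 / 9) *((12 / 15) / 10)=-14 / 45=-0.31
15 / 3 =5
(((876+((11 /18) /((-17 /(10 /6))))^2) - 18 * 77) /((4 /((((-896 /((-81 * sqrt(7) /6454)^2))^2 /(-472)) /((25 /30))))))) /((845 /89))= 3398038488471501143131369472 /150713762682378285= 22546305181.38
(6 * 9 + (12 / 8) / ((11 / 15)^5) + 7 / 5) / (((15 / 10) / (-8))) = -804903032 / 2415765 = -333.19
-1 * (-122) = 122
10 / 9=1.11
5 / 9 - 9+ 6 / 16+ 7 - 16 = -1229 / 72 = -17.07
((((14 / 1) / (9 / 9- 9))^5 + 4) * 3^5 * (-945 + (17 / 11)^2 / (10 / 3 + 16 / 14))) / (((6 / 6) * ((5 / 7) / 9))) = 2090385020622339 / 58234880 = 35895755.61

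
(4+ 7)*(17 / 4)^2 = 3179 / 16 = 198.69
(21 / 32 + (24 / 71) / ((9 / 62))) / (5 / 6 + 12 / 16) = 20345 / 10792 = 1.89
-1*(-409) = 409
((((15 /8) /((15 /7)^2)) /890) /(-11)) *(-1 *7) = 343 /1174800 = 0.00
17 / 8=2.12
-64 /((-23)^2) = -64 /529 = -0.12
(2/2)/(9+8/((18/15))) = 3/47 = 0.06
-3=-3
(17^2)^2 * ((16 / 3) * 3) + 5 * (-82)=1335926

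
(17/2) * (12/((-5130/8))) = -136/855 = -0.16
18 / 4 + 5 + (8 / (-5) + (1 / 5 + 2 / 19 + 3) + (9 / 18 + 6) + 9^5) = 5611337 / 95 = 59066.71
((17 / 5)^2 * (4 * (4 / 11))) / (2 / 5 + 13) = 4624 / 3685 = 1.25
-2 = -2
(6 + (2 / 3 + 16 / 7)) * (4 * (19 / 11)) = 61.85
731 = 731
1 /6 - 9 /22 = -8 /33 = -0.24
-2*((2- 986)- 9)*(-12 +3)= -17874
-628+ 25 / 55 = -6903 / 11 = -627.55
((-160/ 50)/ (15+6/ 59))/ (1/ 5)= -944/ 891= -1.06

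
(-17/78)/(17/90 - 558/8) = 510/162773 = 0.00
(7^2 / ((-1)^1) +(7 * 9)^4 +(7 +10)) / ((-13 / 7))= -110270503 / 13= -8482346.38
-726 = -726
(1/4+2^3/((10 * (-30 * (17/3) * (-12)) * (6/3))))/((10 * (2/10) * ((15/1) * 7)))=319/267750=0.00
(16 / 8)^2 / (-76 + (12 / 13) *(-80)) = -13 / 487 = -0.03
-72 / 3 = -24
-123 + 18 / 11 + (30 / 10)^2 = -1236 / 11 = -112.36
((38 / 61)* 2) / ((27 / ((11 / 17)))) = 836 / 27999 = 0.03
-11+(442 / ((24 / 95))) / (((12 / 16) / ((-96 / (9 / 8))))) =-5375017 / 27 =-199074.70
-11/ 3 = -3.67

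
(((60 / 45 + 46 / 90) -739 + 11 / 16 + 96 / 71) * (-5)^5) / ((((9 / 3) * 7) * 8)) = 23486954375 / 1717632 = 13674.03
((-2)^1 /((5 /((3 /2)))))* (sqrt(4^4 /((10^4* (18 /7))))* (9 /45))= -0.01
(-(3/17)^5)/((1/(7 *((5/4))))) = -8505/5679428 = -0.00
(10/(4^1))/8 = 5/16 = 0.31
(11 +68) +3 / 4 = 319 / 4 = 79.75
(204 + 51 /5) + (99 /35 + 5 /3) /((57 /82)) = 1320691 /5985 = 220.67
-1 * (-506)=506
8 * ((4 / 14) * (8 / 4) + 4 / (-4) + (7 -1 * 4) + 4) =368 / 7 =52.57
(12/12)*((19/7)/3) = 19/21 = 0.90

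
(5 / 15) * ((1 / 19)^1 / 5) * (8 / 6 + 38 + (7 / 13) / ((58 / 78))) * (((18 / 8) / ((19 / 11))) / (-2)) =-0.09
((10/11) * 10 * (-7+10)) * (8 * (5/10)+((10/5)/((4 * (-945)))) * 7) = 10790/99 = 108.99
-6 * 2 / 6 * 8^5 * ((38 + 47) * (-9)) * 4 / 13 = 200540160 / 13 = 15426166.15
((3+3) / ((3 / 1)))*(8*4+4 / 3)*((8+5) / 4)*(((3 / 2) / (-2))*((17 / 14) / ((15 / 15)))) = -197.32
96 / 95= 1.01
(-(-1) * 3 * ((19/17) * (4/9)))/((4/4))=76/51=1.49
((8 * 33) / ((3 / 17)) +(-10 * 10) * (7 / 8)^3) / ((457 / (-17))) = -3109521 / 58496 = -53.16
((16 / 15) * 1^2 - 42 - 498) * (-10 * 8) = 129344 / 3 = 43114.67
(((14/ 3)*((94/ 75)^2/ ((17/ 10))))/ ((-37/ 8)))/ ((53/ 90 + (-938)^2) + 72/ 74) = -565504/ 533657756325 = -0.00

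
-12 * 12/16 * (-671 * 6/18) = 2013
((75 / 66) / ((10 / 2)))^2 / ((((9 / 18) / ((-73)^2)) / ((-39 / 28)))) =-5195775 / 6776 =-766.79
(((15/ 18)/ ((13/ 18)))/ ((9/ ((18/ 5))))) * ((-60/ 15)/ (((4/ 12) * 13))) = -72/ 169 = -0.43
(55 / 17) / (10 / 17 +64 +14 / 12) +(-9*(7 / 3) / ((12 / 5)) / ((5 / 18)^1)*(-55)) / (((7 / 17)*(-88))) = -47.76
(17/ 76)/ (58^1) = 17/ 4408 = 0.00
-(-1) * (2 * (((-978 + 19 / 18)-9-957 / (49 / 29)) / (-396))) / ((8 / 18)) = 1369157 / 77616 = 17.64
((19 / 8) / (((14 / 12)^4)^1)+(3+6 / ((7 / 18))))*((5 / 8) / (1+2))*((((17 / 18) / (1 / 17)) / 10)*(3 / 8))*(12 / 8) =4558975 / 1229312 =3.71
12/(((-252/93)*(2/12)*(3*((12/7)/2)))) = -10.33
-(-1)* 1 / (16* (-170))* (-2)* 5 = 1 / 272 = 0.00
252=252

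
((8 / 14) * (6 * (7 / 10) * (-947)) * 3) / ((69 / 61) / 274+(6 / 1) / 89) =-5634824248 / 59125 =-95303.58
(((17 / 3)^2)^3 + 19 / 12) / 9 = 96554893 / 26244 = 3679.12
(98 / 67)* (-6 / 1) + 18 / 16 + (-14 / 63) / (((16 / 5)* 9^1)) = -83129 / 10854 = -7.66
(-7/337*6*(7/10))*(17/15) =-833/8425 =-0.10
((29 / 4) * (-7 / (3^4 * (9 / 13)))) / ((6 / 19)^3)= -18100901 / 629856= -28.74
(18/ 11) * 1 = 18/ 11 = 1.64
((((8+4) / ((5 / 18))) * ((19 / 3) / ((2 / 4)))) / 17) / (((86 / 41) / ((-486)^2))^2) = 64145898422518464 / 157165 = 408143660627.48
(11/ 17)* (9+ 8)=11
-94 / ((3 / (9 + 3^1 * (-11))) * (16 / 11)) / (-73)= -517 / 73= -7.08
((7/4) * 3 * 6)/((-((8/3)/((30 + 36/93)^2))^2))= -27904014402327/7388168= -3776851.64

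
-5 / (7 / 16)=-80 / 7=-11.43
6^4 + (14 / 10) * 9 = 6543 / 5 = 1308.60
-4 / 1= -4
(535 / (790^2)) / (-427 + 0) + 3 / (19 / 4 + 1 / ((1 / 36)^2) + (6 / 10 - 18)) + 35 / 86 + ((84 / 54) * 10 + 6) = 11628581073016307 / 529417300080060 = 21.96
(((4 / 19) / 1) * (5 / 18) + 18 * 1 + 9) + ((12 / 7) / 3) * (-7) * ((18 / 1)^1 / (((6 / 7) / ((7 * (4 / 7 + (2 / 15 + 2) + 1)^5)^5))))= -4261412990264217865489995739253886027268032464200819827040594170299 / 18229576643827065116705437265932559967041015625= -233763683793897970945.41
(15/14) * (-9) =-135/14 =-9.64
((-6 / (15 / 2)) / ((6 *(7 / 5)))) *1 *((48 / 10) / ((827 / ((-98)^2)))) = -21952 / 4135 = -5.31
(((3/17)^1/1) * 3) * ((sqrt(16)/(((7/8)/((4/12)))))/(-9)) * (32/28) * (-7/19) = 256/6783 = 0.04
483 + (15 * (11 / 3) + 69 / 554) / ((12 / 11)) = 3546913 / 6648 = 533.53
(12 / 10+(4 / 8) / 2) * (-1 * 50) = -145 / 2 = -72.50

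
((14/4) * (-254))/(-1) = 889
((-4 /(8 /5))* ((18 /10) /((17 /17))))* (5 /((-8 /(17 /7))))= 765 /112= 6.83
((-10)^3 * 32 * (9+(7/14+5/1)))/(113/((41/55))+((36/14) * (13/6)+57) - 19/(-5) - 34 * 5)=-332920000/34409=-9675.38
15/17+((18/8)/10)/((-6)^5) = 518383/587520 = 0.88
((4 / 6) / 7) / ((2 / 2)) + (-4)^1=-82 / 21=-3.90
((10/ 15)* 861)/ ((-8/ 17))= -4879/ 4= -1219.75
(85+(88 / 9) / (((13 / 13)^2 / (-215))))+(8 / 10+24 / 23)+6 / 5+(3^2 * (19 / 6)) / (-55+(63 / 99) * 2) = -164315653 / 81558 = -2014.71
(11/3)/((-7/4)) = -44/21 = -2.10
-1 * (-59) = 59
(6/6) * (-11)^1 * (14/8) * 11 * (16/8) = -847/2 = -423.50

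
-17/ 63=-0.27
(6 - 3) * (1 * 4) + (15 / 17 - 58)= -767 / 17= -45.12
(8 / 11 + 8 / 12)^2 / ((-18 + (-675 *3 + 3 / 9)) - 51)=-2116 / 2280003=-0.00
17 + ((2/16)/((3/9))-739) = -5773/8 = -721.62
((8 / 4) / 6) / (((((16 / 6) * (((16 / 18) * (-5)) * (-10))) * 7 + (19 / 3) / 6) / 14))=252 / 44857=0.01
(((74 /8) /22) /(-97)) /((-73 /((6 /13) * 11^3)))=13431 /368212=0.04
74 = 74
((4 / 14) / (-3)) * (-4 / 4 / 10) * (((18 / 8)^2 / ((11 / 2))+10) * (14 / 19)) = 0.08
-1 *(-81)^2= -6561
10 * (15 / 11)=13.64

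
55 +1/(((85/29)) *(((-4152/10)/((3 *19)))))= 646469/11764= 54.95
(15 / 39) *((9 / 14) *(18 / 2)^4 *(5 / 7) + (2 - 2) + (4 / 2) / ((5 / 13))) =1160.73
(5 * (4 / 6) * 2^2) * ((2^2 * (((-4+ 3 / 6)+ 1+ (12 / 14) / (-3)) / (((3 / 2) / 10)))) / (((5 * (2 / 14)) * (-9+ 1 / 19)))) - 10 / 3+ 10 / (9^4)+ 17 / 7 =120297125 / 780759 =154.08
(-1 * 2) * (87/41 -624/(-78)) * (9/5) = -36.44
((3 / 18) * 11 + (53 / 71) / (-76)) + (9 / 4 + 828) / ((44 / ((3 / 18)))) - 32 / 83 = 541863775 / 118237152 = 4.58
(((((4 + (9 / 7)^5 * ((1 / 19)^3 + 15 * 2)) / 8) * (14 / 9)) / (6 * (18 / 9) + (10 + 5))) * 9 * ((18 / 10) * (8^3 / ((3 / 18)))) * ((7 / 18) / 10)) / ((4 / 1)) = 201787018096 / 529343325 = 381.20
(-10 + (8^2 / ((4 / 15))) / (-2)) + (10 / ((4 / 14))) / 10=-253 / 2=-126.50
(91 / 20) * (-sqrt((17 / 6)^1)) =-91 * sqrt(102) / 120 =-7.66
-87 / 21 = -4.14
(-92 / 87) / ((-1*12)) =23 / 261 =0.09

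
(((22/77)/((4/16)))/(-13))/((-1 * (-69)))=-8/6279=-0.00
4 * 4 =16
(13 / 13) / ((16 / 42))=21 / 8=2.62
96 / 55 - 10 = -454 / 55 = -8.25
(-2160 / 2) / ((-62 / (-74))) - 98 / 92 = -1839679 / 1426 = -1290.10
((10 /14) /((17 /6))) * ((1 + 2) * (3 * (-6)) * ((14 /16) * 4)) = -810 /17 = -47.65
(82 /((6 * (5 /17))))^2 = 485809 /225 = 2159.15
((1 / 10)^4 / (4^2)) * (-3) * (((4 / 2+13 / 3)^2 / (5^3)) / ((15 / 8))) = -361 / 112500000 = -0.00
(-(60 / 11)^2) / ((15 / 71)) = -17040 / 121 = -140.83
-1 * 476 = -476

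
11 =11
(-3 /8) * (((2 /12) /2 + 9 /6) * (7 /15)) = -133 /480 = -0.28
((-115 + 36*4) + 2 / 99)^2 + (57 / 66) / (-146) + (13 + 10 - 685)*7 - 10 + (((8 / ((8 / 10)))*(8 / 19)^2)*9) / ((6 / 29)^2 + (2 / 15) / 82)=-81739615783888169 / 23742659558772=-3442.73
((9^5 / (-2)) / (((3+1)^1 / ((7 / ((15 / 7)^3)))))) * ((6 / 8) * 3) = -11814.72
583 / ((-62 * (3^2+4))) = -583 / 806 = -0.72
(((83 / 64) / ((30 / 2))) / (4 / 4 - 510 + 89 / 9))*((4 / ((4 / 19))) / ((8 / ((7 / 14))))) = -4731 / 22999040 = -0.00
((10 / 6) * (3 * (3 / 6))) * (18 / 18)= 5 / 2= 2.50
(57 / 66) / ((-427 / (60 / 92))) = -285 / 216062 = -0.00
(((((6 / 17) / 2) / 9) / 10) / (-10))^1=-1 / 5100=-0.00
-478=-478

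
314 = 314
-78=-78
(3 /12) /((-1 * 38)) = -1 /152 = -0.01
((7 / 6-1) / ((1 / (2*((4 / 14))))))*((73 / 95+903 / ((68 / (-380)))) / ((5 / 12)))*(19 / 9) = -2434.61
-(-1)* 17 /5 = 3.40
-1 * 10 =-10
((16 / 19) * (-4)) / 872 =-0.00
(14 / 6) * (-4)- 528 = -537.33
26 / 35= 0.74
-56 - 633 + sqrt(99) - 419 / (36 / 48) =-1237.72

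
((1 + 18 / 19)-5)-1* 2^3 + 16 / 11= -2006 / 209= -9.60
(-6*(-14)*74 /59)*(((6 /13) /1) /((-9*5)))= -4144 /3835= -1.08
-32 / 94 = -16 / 47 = -0.34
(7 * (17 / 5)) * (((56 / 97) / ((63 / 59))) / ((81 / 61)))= 3426248 / 353565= 9.69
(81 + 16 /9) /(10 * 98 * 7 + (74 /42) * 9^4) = 5215 /1160451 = 0.00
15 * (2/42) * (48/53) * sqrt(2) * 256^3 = 4026531840 * sqrt(2)/371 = 15348722.20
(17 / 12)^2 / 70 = 289 / 10080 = 0.03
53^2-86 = 2723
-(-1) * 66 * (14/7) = 132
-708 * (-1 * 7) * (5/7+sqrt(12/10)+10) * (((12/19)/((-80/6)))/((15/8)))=-25488/19 -59472 * sqrt(30)/2375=-1478.63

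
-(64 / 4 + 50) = -66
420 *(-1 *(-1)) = 420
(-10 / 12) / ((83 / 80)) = -200 / 249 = -0.80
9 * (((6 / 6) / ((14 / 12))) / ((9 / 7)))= 6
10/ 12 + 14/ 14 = 11/ 6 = 1.83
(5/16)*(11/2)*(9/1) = 495/32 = 15.47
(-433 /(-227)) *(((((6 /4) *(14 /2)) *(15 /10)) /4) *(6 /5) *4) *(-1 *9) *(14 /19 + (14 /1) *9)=-886785732 /21565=-41121.53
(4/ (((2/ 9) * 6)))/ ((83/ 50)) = 150/ 83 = 1.81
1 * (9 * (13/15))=39/5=7.80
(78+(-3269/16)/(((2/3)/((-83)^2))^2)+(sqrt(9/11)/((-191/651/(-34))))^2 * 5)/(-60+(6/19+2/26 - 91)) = 46132163496931787171/318464537600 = 144858086.38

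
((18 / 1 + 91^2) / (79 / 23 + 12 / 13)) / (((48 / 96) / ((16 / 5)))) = 79404832 / 6515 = 12188.00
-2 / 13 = -0.15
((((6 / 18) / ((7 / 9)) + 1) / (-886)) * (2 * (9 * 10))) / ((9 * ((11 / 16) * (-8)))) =200 / 34111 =0.01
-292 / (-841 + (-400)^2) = -292 / 159159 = -0.00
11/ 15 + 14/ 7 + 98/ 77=661/ 165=4.01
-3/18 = -1/6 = -0.17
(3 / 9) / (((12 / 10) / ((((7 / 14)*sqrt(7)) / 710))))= sqrt(7) / 5112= 0.00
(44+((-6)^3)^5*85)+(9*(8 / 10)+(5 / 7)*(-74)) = -1398800329113658 / 35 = -39965723688961.66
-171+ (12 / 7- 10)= -1255 / 7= -179.29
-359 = -359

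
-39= -39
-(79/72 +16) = -1231/72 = -17.10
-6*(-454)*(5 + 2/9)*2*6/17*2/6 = 3347.14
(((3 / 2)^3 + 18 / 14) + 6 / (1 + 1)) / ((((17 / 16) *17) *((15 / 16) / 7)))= 3.17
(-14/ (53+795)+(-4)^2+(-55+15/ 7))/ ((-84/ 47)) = 5143727/ 249312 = 20.63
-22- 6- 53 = -81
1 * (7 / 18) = 7 / 18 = 0.39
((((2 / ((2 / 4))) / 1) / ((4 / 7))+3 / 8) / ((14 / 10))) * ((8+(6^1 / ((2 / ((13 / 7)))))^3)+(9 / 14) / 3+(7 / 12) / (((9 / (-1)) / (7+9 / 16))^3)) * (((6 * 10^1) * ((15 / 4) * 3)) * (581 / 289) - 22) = 252923043423829393465 / 198906379370496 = 1271568.28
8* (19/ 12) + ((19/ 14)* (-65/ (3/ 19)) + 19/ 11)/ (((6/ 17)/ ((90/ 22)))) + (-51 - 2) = -6496.04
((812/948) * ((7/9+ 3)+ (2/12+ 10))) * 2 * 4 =203812/2133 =95.55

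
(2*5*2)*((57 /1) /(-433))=-1140 /433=-2.63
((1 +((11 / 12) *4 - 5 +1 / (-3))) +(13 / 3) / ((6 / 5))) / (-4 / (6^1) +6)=53 / 96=0.55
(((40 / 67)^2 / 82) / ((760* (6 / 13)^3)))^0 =1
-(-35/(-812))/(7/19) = -95/812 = -0.12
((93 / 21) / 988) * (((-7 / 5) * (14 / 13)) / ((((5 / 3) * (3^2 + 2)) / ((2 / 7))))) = -0.00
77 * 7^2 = 3773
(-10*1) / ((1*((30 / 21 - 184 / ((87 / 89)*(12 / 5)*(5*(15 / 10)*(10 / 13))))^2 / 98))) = -184003336125 / 27789556804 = -6.62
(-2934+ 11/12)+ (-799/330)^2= -159387187/54450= -2927.22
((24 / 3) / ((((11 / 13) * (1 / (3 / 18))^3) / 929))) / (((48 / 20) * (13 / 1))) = 4645 / 3564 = 1.30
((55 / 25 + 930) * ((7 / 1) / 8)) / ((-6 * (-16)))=32627 / 3840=8.50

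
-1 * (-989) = 989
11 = 11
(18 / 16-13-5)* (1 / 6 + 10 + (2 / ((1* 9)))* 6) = -194.06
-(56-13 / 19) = -1051 / 19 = -55.32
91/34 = 2.68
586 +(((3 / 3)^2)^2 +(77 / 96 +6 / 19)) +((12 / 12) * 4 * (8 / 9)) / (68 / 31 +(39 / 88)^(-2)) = 92194733159 / 156632352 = 588.61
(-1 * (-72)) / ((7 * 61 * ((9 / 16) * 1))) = 128 / 427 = 0.30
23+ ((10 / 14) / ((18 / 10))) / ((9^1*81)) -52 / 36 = 990007 / 45927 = 21.56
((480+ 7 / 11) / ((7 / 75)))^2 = 157232075625 / 5929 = 26519155.95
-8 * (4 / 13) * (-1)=2.46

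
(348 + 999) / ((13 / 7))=9429 / 13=725.31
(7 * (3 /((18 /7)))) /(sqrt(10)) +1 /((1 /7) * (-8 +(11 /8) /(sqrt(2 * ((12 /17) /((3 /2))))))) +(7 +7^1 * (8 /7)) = -2464 * sqrt(17) /63479 +49 * sqrt(10) /60 +894841 /63479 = 16.52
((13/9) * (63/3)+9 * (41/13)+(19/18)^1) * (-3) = -13987/78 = -179.32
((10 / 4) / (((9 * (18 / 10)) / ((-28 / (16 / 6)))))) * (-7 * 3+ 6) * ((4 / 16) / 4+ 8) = 37625 / 192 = 195.96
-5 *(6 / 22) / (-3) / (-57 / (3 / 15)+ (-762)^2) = 5 / 6383949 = 0.00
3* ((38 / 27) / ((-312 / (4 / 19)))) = -1 / 351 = -0.00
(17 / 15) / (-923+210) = -17 / 10695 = -0.00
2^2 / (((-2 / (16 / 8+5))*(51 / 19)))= -266 / 51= -5.22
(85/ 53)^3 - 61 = -8467372/ 148877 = -56.87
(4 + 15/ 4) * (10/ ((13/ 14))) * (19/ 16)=20615/ 208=99.11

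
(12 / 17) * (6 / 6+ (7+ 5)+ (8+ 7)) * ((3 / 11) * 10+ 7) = 35952 / 187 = 192.26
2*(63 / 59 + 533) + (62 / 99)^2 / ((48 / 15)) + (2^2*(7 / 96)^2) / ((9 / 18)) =79072574699 / 74017152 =1068.30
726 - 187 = 539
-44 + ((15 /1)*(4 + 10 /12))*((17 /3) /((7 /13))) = 30197 /42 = 718.98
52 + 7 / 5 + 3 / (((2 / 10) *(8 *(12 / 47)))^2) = 1096349 / 15360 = 71.38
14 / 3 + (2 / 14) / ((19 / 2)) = 4.68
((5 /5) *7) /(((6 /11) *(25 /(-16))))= -616 /75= -8.21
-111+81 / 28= -3027 / 28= -108.11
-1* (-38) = 38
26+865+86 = 977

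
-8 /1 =-8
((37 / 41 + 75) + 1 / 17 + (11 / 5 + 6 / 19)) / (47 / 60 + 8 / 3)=20785432 / 913767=22.75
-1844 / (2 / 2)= -1844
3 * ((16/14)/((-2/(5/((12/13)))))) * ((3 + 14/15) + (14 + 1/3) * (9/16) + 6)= -8021/48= -167.10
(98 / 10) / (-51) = -49 / 255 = -0.19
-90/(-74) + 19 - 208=-6948/37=-187.78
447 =447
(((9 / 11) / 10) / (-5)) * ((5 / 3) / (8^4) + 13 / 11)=-479397 / 24780800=-0.02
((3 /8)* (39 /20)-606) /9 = -32281 /480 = -67.25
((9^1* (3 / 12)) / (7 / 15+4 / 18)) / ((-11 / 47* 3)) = -6345 / 1364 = -4.65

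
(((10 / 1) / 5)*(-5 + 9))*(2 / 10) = 8 / 5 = 1.60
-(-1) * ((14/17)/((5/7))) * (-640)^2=8028160/17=472244.71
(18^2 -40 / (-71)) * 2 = 46088 / 71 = 649.13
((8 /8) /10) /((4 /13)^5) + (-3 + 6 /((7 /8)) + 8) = 3448971 /71680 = 48.12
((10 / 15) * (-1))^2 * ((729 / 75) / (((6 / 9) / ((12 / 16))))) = 243 / 50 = 4.86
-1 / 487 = -0.00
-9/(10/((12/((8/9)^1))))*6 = -729/10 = -72.90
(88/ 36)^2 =5.98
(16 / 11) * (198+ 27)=3600 / 11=327.27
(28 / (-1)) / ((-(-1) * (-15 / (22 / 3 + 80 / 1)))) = 7336 / 45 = 163.02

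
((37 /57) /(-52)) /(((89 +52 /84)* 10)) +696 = 696.00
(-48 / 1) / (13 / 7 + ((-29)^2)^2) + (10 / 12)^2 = 30940601 / 44558820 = 0.69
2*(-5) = -10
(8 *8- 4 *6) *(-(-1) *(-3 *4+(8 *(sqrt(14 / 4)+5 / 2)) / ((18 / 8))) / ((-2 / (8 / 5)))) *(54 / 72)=224 / 3- 128 *sqrt(14) / 3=-84.98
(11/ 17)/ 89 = 11/ 1513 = 0.01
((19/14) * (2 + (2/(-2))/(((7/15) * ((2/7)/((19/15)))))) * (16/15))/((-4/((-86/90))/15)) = -38.90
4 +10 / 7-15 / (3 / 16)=-522 / 7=-74.57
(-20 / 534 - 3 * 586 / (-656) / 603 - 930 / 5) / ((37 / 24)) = -1091565795 / 9045871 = -120.67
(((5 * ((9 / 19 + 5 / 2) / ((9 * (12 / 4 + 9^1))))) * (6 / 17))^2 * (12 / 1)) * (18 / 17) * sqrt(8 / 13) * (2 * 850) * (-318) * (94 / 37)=-318075790000 * sqrt(26) / 50182249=-32319.69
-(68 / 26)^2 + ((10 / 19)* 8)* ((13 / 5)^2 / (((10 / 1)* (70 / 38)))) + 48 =6314988 / 147875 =42.70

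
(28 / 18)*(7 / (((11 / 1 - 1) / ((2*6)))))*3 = 39.20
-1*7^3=-343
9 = 9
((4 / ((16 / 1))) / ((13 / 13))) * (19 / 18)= 19 / 72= 0.26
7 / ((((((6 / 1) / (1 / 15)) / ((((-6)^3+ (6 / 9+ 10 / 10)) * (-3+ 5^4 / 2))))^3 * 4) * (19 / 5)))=-441370096643496391 / 2393452800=-184407269.97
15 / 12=1.25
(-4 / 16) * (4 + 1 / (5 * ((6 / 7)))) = -127 / 120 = -1.06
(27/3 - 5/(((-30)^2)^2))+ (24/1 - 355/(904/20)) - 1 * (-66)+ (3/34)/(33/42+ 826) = 13132927536617/144086526000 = 91.15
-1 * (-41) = 41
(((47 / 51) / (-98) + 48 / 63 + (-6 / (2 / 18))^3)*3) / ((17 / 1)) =-787001311 / 28322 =-27787.63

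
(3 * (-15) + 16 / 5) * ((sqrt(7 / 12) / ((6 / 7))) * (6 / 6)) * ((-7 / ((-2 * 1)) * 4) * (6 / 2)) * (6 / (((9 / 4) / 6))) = -81928 * sqrt(21) / 15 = -25029.42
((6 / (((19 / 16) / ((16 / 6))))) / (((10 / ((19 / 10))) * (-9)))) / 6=-32 / 675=-0.05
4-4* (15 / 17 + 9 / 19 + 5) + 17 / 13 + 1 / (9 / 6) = -245009 / 12597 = -19.45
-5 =-5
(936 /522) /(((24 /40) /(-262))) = -68120 /87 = -782.99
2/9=0.22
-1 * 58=-58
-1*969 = -969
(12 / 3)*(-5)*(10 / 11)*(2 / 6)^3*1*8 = -1600 / 297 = -5.39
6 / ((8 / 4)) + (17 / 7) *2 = 55 / 7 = 7.86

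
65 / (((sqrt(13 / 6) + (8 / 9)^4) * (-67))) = 3493601280 / 10249751053-932678955 * sqrt(78) / 10249751053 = -0.46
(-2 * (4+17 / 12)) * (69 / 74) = -1495 / 148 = -10.10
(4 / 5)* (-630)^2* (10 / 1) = 3175200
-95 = -95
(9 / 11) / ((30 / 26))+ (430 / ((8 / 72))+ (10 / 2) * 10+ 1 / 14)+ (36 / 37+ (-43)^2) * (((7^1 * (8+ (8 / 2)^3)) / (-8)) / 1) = -3208757953 / 28490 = -112627.52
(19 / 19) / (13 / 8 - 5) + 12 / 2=154 / 27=5.70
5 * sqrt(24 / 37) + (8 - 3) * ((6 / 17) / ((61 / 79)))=6.31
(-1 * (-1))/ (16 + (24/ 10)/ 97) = 485/ 7772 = 0.06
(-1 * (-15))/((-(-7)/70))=150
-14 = -14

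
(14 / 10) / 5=7 / 25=0.28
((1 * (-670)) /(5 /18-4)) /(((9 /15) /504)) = 151200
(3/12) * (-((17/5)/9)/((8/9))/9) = -17/1440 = -0.01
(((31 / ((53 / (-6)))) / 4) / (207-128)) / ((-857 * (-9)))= -31 / 21529554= -0.00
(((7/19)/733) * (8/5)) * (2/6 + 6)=56/10995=0.01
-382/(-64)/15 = 191/480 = 0.40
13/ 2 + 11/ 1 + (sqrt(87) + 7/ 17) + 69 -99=-411/ 34 + sqrt(87)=-2.76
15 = 15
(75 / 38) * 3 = 225 / 38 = 5.92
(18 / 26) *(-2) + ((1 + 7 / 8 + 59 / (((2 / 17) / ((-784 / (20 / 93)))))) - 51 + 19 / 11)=-1828317.18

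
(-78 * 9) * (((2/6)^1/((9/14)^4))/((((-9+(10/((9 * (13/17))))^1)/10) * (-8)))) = -16230760/71523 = -226.93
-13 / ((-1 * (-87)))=-13 / 87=-0.15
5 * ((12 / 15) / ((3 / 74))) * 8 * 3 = 2368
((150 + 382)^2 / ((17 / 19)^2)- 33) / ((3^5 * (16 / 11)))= 1123783397 / 1123632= 1000.13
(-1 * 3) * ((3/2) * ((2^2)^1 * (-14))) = 252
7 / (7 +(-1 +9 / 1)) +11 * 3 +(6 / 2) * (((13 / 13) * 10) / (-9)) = 452 / 15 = 30.13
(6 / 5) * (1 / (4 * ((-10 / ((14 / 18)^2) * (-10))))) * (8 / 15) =49 / 50625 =0.00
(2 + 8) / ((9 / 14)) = 140 / 9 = 15.56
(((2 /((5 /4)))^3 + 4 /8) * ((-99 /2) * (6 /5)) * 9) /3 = -819.01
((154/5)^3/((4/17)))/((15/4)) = 62088488/1875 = 33113.86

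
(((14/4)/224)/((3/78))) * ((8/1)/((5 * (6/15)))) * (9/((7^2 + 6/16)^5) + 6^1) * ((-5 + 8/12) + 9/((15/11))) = 22.10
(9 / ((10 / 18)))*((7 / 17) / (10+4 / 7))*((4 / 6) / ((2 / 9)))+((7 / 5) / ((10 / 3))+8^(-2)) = 2343533 / 1006400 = 2.33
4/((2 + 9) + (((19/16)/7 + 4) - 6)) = 448/1027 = 0.44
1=1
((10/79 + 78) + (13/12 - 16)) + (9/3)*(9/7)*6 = 573037/6636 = 86.35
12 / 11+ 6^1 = 78 / 11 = 7.09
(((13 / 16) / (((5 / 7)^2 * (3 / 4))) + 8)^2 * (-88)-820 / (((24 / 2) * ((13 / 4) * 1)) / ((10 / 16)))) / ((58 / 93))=-20473386451 / 1413750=-14481.62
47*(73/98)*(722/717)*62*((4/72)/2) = 38396321/632394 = 60.72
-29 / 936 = -0.03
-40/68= -10/17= -0.59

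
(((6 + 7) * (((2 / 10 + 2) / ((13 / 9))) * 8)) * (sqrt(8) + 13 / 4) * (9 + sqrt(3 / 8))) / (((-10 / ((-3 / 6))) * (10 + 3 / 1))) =99 * (8 * sqrt(2) + 13) * (sqrt(6) + 36) / 2600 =35.60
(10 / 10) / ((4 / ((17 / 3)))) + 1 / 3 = 7 / 4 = 1.75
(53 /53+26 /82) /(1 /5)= 270 /41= 6.59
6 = 6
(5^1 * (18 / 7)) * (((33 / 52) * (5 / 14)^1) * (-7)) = -7425 / 364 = -20.40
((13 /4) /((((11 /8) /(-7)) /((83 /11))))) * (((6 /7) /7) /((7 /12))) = -155376 /5929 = -26.21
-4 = -4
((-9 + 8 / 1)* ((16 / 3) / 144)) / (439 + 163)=-1 / 16254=-0.00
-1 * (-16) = 16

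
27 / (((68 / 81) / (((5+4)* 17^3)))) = 5688387 / 4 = 1422096.75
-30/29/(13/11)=-330/377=-0.88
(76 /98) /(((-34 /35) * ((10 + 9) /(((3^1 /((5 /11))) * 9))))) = -297 /119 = -2.50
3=3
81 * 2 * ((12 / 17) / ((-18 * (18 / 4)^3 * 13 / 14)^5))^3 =-21381116247097804140448841728 / 206632596062171234835413306398031220455985524400477069019913443139095392543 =-0.00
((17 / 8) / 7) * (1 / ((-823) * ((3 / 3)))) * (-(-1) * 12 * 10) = -255 / 5761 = -0.04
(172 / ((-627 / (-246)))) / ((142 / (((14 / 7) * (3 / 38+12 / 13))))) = 317340 / 333203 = 0.95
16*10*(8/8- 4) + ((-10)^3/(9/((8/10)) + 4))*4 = -45280/61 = -742.30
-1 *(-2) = 2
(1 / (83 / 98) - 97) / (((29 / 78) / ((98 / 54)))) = -3377374 / 7221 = -467.72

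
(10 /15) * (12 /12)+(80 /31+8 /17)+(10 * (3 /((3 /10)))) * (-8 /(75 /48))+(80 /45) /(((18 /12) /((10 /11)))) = -79387166 /156519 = -507.20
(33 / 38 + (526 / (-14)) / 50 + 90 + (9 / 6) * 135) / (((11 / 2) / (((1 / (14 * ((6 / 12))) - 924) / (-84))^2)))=6435.58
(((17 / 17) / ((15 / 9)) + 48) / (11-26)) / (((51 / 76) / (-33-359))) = 804384 / 425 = 1892.67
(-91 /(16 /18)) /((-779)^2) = -819 /4854728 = -0.00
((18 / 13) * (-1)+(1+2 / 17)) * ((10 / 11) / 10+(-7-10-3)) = 12921 / 2431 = 5.32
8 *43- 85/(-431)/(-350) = 10378463/30170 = 344.00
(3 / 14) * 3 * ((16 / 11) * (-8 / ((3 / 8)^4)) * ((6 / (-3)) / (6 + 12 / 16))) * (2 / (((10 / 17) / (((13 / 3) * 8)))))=3707764736 / 280665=13210.64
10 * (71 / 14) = 355 / 7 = 50.71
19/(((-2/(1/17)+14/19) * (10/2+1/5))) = -1805/16432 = -0.11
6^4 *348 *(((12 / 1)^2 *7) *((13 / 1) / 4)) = 1477502208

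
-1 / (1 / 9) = -9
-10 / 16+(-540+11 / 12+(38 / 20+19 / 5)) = -64081 / 120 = -534.01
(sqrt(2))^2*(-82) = -164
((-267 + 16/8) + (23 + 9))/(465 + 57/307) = -71531/142812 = -0.50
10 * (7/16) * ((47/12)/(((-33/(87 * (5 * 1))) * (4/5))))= -1192625/4224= -282.34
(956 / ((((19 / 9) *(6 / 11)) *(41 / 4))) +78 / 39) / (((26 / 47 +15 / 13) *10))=4.86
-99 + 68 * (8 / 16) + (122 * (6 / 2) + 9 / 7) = 2116 / 7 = 302.29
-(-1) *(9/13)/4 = 9/52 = 0.17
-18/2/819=-1/91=-0.01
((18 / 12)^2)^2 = 81 / 16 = 5.06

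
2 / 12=1 / 6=0.17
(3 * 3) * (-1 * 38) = -342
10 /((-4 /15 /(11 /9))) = -275 /6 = -45.83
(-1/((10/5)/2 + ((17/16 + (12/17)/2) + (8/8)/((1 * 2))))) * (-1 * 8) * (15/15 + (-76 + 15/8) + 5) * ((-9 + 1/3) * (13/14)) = 1927120/1281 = 1504.39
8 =8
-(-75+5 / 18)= 1345 / 18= 74.72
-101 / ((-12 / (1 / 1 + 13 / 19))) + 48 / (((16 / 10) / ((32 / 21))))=59.89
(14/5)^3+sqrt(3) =sqrt(3)+2744/125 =23.68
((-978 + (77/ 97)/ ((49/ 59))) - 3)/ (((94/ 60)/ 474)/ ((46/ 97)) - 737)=1.33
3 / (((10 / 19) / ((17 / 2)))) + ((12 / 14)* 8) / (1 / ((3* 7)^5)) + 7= 560106389 / 20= 28005319.45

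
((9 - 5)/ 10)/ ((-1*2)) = -1/ 5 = -0.20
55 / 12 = 4.58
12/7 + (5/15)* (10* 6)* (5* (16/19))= 11428/133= 85.92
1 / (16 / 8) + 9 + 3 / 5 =101 / 10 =10.10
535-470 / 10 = 488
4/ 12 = 1/ 3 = 0.33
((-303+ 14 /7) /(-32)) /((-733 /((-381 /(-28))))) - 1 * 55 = -5176703 /93824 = -55.17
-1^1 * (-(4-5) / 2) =-1 / 2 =-0.50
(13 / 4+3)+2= 33 / 4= 8.25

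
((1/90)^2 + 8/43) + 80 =80.19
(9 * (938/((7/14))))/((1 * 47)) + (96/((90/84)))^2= 9855188/1175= 8387.39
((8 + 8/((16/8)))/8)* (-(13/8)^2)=-507/128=-3.96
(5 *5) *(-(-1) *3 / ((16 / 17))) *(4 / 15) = 85 / 4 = 21.25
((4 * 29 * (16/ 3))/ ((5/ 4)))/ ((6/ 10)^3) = 185600/ 81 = 2291.36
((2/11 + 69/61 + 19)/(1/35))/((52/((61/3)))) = 238525/858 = 278.00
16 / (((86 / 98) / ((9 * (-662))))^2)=1363682101824 / 1849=737524122.13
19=19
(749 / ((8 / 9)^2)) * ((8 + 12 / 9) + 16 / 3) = 13903.31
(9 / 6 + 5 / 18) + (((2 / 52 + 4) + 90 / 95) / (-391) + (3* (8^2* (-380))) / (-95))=1338148745 / 1738386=769.77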